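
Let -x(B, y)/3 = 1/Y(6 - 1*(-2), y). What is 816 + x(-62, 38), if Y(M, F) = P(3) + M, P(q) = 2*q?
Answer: 11421/14 ≈ 815.79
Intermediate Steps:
Y(M, F) = 6 + M (Y(M, F) = 2*3 + M = 6 + M)
x(B, y) = -3/14 (x(B, y) = -3/(6 + (6 - 1*(-2))) = -3/(6 + (6 + 2)) = -3/(6 + 8) = -3/14)
816 + x(-62, 38) = 816 - 3/14 = 11421/14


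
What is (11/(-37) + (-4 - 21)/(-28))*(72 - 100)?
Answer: -617/37 ≈ -16.676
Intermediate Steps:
(11/(-37) + (-4 - 21)/(-28))*(72 - 100) = (11*(-1/37) - 25*(-1/28))*(-28) = (-11/37 + 25/28)*(-28) = (617/1036)*(-28) = -617/37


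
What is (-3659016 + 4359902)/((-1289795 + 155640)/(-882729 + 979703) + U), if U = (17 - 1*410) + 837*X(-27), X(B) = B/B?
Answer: 67967718964/41922301 ≈ 1621.3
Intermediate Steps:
X(B) = 1
U = 444 (U = (17 - 1*410) + 837*1 = (17 - 410) + 837 = -393 + 837 = 444)
(-3659016 + 4359902)/((-1289795 + 155640)/(-882729 + 979703) + U) = (-3659016 + 4359902)/((-1289795 + 155640)/(-882729 + 979703) + 444) = 700886/(-1134155/96974 + 444) = 700886/(41922301/96974) = 700886*(96974/41922301) = 67967718964/41922301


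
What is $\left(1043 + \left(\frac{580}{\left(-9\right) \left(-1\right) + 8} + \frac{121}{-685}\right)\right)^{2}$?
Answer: $\frac{157276129196484}{135606025} \approx 1.1598 \cdot 10^{6}$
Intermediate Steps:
$\left(1043 + \left(\frac{580}{\left(-9\right) \left(-1\right) + 8} + \frac{121}{-685}\right)\right)^{2} = \left(1043 + \left(\frac{580}{9 + 8} + 121 \left(- \frac{1}{685}\right)\right)\right)^{2} = \left(1043 - \left(\frac{121}{685} - \frac{580}{17}\right)\right)^{2} = \left(1043 + \left(580 \cdot \frac{1}{17} - \frac{121}{685}\right)\right)^{2} = \left(1043 + \left(\frac{580}{17} - \frac{121}{685}\right)\right)^{2} = \left(1043 + \frac{395243}{11645}\right)^{2} = \left(\frac{12540978}{11645}\right)^{2} = \frac{157276129196484}{135606025}$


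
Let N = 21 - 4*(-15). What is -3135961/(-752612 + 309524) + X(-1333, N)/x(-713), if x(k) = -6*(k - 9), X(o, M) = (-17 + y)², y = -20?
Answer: 1182630877/159954768 ≈ 7.3935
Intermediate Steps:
N = 81 (N = 21 + 60 = 81)
X(o, M) = 1369 (X(o, M) = (-17 - 20)² = (-37)² = 1369)
x(k) = 54 - 6*k (x(k) = -6*(-9 + k) = 54 - 6*k)
-3135961/(-752612 + 309524) + X(-1333, N)/x(-713) = -3135961/(-752612 + 309524) + 1369/(54 - 6*(-713)) = -3135961/(-443088) + 1369/(54 + 4278) = -3135961*(-1/443088) + 1369/4332 = 3135961/443088 + 1369*(1/4332) = 3135961/443088 + 1369/4332 = 1182630877/159954768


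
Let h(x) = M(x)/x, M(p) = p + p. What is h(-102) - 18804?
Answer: -18802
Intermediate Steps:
M(p) = 2*p
h(x) = 2 (h(x) = (2*x)/x = 2)
h(-102) - 18804 = 2 - 18804 = -18802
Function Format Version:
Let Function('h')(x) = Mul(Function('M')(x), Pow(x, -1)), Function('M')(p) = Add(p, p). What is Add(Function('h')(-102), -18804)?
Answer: -18802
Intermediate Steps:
Function('M')(p) = Mul(2, p)
Function('h')(x) = 2 (Function('h')(x) = Mul(Mul(2, x), Pow(x, -1)) = 2)
Add(Function('h')(-102), -18804) = Add(2, -18804) = -18802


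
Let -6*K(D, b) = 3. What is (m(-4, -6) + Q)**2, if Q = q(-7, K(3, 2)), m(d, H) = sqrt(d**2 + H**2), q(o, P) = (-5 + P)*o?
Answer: 6137/4 + 154*sqrt(13) ≈ 2089.5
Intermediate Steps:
K(D, b) = -1/2 (K(D, b) = -1/6*3 = -1/2)
q(o, P) = o*(-5 + P)
m(d, H) = sqrt(H**2 + d**2)
Q = 77/2 (Q = -7*(-5 - 1/2) = -7*(-11/2) = 77/2 ≈ 38.500)
(m(-4, -6) + Q)**2 = (sqrt((-6)**2 + (-4)**2) + 77/2)**2 = (sqrt(36 + 16) + 77/2)**2 = (sqrt(52) + 77/2)**2 = (2*sqrt(13) + 77/2)**2 = (77/2 + 2*sqrt(13))**2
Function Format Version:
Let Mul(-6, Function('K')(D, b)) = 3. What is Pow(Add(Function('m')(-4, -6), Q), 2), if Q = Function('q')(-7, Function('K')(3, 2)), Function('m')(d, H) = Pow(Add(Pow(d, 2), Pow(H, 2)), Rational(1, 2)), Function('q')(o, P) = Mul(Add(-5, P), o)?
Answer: Add(Rational(6137, 4), Mul(154, Pow(13, Rational(1, 2)))) ≈ 2089.5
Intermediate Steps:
Function('K')(D, b) = Rational(-1, 2) (Function('K')(D, b) = Mul(Rational(-1, 6), 3) = Rational(-1, 2))
Function('q')(o, P) = Mul(o, Add(-5, P))
Function('m')(d, H) = Pow(Add(Pow(H, 2), Pow(d, 2)), Rational(1, 2))
Q = Rational(77, 2) (Q = Mul(-7, Add(-5, Rational(-1, 2))) = Mul(-7, Rational(-11, 2)) = Rational(77, 2) ≈ 38.500)
Pow(Add(Function('m')(-4, -6), Q), 2) = Pow(Add(Pow(Add(Pow(-6, 2), Pow(-4, 2)), Rational(1, 2)), Rational(77, 2)), 2) = Pow(Add(Pow(Add(36, 16), Rational(1, 2)), Rational(77, 2)), 2) = Pow(Add(Pow(52, Rational(1, 2)), Rational(77, 2)), 2) = Pow(Add(Mul(2, Pow(13, Rational(1, 2))), Rational(77, 2)), 2) = Pow(Add(Rational(77, 2), Mul(2, Pow(13, Rational(1, 2)))), 2)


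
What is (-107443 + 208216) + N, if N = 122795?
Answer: 223568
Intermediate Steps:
(-107443 + 208216) + N = (-107443 + 208216) + 122795 = 100773 + 122795 = 223568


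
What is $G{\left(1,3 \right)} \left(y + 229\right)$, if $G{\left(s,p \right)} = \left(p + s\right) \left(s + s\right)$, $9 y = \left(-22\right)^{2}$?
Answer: $\frac{20360}{9} \approx 2262.2$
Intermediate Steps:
$y = \frac{484}{9}$ ($y = \frac{\left(-22\right)^{2}}{9} = \frac{1}{9} \cdot 484 = \frac{484}{9} \approx 53.778$)
$G{\left(s,p \right)} = 2 s \left(p + s\right)$ ($G{\left(s,p \right)} = \left(p + s\right) 2 s = 2 s \left(p + s\right)$)
$G{\left(1,3 \right)} \left(y + 229\right) = 2 \cdot 1 \left(3 + 1\right) \left(\frac{484}{9} + 229\right) = 2 \cdot 1 \cdot 4 \cdot \frac{2545}{9} = 8 \cdot \frac{2545}{9} = \frac{20360}{9}$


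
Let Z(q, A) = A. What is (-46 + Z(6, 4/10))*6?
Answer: -1368/5 ≈ -273.60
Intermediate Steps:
(-46 + Z(6, 4/10))*6 = (-46 + 4/10)*6 = (-46 + 4*(⅒))*6 = (-46 + ⅖)*6 = -228/5*6 = -1368/5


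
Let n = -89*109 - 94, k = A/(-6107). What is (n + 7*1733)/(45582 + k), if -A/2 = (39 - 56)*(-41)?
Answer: 3566488/69592667 ≈ 0.051248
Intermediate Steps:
A = -1394 (A = -2*(39 - 56)*(-41) = -(-34)*(-41) = -2*697 = -1394)
k = 1394/6107 (k = -1394/(-6107) = -1394*(-1/6107) = 1394/6107 ≈ 0.22826)
n = -9795 (n = -9701 - 94 = -9795)
(n + 7*1733)/(45582 + k) = (-9795 + 7*1733)/(45582 + 1394/6107) = (-9795 + 12131)/(278370668/6107) = 2336*(6107/278370668) = 3566488/69592667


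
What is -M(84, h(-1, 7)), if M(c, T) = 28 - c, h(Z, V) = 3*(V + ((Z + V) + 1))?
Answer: 56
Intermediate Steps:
h(Z, V) = 3 + 3*Z + 6*V (h(Z, V) = 3*(V + ((V + Z) + 1)) = 3*(V + (1 + V + Z)) = 3*(1 + Z + 2*V) = 3 + 3*Z + 6*V)
-M(84, h(-1, 7)) = -(28 - 1*84) = -(28 - 84) = -1*(-56) = 56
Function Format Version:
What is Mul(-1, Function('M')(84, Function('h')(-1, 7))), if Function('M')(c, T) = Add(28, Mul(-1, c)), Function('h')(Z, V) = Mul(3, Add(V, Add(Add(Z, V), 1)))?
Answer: 56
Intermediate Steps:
Function('h')(Z, V) = Add(3, Mul(3, Z), Mul(6, V)) (Function('h')(Z, V) = Mul(3, Add(V, Add(Add(V, Z), 1))) = Mul(3, Add(V, Add(1, V, Z))) = Mul(3, Add(1, Z, Mul(2, V))) = Add(3, Mul(3, Z), Mul(6, V)))
Mul(-1, Function('M')(84, Function('h')(-1, 7))) = Mul(-1, Add(28, Mul(-1, 84))) = Mul(-1, Add(28, -84)) = Mul(-1, -56) = 56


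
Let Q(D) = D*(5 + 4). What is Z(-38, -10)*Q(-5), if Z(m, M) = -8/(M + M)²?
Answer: 9/10 ≈ 0.90000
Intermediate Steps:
Q(D) = 9*D (Q(D) = D*9 = 9*D)
Z(m, M) = -2/M² (Z(m, M) = -8*1/(4*M²) = -2/M²)
Z(-38, -10)*Q(-5) = (-2/(-10)²)*(9*(-5)) = -2*1/100*(-45) = -1/50*(-45) = 9/10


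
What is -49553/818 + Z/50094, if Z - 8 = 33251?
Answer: -613775530/10244223 ≈ -59.914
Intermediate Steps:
Z = 33259 (Z = 8 + 33251 = 33259)
-49553/818 + Z/50094 = -49553/818 + 33259/50094 = -613775530/10244223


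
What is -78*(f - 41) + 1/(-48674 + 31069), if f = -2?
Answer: 59047169/17605 ≈ 3354.0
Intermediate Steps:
-78*(f - 41) + 1/(-48674 + 31069) = -78*(-2 - 41) + 1/(-48674 + 31069) = -78*(-43) + 1/(-17605) = 3354 - 1/17605 = 59047169/17605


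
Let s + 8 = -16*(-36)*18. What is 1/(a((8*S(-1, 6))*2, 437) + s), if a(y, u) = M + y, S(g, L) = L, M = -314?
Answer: 1/10142 ≈ 9.8600e-5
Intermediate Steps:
a(y, u) = -314 + y
s = 10360 (s = -8 - 16*(-36)*18 = -8 + 576*18 = -8 + 10368 = 10360)
1/(a((8*S(-1, 6))*2, 437) + s) = 1/((-314 + (8*6)*2) + 10360) = 1/((-314 + 48*2) + 10360) = 1/((-314 + 96) + 10360) = 1/(-218 + 10360) = 1/10142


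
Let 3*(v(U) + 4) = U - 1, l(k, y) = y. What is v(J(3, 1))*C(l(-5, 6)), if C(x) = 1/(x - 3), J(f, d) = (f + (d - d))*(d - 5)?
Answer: -25/9 ≈ -2.7778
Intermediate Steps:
J(f, d) = f*(-5 + d) (J(f, d) = (f + 0)*(-5 + d) = f*(-5 + d))
C(x) = 1/(-3 + x)
v(U) = -13/3 + U/3 (v(U) = -4 + (U - 1)/3 = -4 + (-1 + U)/3 = -4 + (-⅓ + U/3) = -13/3 + U/3)
v(J(3, 1))*C(l(-5, 6)) = (-13/3 + (3*(-5 + 1))/3)/(-3 + 6) = (-13/3 + (3*(-4))/3)/3 = (-13/3 + (⅓)*(-12))*(⅓) = (-13/3 - 4)*(⅓) = -25/3*⅓ = -25/9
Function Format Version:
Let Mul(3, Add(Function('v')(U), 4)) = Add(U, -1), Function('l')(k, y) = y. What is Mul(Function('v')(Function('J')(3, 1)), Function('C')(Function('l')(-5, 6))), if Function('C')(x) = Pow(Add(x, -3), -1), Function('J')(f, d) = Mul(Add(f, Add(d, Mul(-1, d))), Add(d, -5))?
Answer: Rational(-25, 9) ≈ -2.7778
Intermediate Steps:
Function('J')(f, d) = Mul(f, Add(-5, d)) (Function('J')(f, d) = Mul(Add(f, 0), Add(-5, d)) = Mul(f, Add(-5, d)))
Function('C')(x) = Pow(Add(-3, x), -1)
Function('v')(U) = Add(Rational(-13, 3), Mul(Rational(1, 3), U)) (Function('v')(U) = Add(-4, Mul(Rational(1, 3), Add(U, -1))) = Add(-4, Mul(Rational(1, 3), Add(-1, U))) = Add(-4, Add(Rational(-1, 3), Mul(Rational(1, 3), U))) = Add(Rational(-13, 3), Mul(Rational(1, 3), U)))
Mul(Function('v')(Function('J')(3, 1)), Function('C')(Function('l')(-5, 6))) = Mul(Add(Rational(-13, 3), Mul(Rational(1, 3), Mul(3, Add(-5, 1)))), Pow(Add(-3, 6), -1)) = Mul(Add(Rational(-13, 3), Mul(Rational(1, 3), Mul(3, -4))), Pow(3, -1)) = Mul(Add(Rational(-13, 3), Mul(Rational(1, 3), -12)), Rational(1, 3)) = Mul(Add(Rational(-13, 3), -4), Rational(1, 3)) = Mul(Rational(-25, 3), Rational(1, 3)) = Rational(-25, 9)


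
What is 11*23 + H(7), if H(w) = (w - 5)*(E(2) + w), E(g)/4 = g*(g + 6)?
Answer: 395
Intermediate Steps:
E(g) = 4*g*(6 + g) (E(g) = 4*(g*(g + 6)) = 4*(g*(6 + g)) = 4*g*(6 + g))
H(w) = (-5 + w)*(64 + w) (H(w) = (w - 5)*(4*2*(6 + 2) + w) = (-5 + w)*(4*2*8 + w) = (-5 + w)*(64 + w))
11*23 + H(7) = 11*23 + (-320 + 7² + 59*7) = 253 + (-320 + 49 + 413) = 253 + 142 = 395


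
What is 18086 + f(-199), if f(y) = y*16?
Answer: 14902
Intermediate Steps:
f(y) = 16*y
18086 + f(-199) = 18086 + 16*(-199) = 18086 - 3184 = 14902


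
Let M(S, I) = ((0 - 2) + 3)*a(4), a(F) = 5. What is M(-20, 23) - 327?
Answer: -322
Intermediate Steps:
M(S, I) = 5 (M(S, I) = ((0 - 2) + 3)*5 = (-2 + 3)*5 = 1*5 = 5)
M(-20, 23) - 327 = 5 - 327 = -322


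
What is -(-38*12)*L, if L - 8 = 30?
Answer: 17328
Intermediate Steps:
L = 38 (L = 8 + 30 = 38)
-(-38*12)*L = -(-38*12)*38 = -(-456)*38 = -1*(-17328) = 17328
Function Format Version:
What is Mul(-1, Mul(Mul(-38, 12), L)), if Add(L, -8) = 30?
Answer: 17328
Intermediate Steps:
L = 38 (L = Add(8, 30) = 38)
Mul(-1, Mul(Mul(-38, 12), L)) = Mul(-1, Mul(Mul(-38, 12), 38)) = Mul(-1, Mul(-456, 38)) = Mul(-1, -17328) = 17328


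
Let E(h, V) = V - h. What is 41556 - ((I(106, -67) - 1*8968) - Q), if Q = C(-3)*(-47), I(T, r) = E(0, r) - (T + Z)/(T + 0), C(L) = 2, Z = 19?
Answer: 5352807/106 ≈ 50498.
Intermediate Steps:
I(T, r) = r - (19 + T)/T (I(T, r) = (r - 1*0) - (T + 19)/(T + 0) = (r + 0) - (19 + T)/T = r - (19 + T)/T)
Q = -94 (Q = 2*(-47) = -94)
41556 - ((I(106, -67) - 1*8968) - Q) = 41556 - (((-1 - 67 - 19/106) - 1*8968) - 1*(-94)) = 41556 - (((-1 - 67 - 19*1/106) - 8968) + 94) = 41556 - (((-1 - 67 - 19/106) - 8968) + 94) = 41556 - ((-7227/106 - 8968) + 94) = 41556 - (-957835/106 + 94) = 41556 - 1*(-947871/106) = 41556 + 947871/106 = 5352807/106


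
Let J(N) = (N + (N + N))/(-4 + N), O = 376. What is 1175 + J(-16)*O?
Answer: 10387/5 ≈ 2077.4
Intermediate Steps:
J(N) = 3*N/(-4 + N) (J(N) = (N + 2*N)/(-4 + N) = (3*N)/(-4 + N) = 3*N/(-4 + N))
1175 + J(-16)*O = 1175 + (3*(-16)/(-4 - 16))*376 = 1175 + (3*(-16)/(-20))*376 = 1175 + (3*(-16)*(-1/20))*376 = 1175 + (12/5)*376 = 1175 + 4512/5 = 10387/5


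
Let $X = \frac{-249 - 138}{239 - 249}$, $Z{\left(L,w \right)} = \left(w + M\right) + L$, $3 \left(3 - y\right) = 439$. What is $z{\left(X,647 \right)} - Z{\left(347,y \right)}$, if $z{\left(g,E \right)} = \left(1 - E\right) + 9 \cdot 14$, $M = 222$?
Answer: $- \frac{2837}{3} \approx -945.67$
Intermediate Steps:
$y = - \frac{430}{3}$ ($y = 3 - \frac{439}{3} = - \frac{430}{3} \approx -143.33$)
$Z{\left(L,w \right)} = 222 + L + w$ ($Z{\left(L,w \right)} = \left(w + 222\right) + L = \left(222 + w\right) + L = 222 + L + w$)
$X = \frac{387}{10}$ ($X = - \frac{387}{-10} = \left(-387\right) \left(- \frac{1}{10}\right) = \frac{387}{10} \approx 38.7$)
$z{\left(g,E \right)} = 127 - E$ ($z{\left(g,E \right)} = \left(1 - E\right) + 126 = 127 - E$)
$z{\left(X,647 \right)} - Z{\left(347,y \right)} = \left(127 - 647\right) - \left(222 + 347 - \frac{430}{3}\right) = \left(127 - 647\right) - \frac{1277}{3} = -520 - \frac{1277}{3} = - \frac{2837}{3}$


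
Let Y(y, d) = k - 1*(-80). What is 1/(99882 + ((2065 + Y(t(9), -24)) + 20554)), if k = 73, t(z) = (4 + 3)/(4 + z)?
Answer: 1/122654 ≈ 8.1530e-6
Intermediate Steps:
t(z) = 7/(4 + z)
Y(y, d) = 153 (Y(y, d) = 73 - 1*(-80) = 73 + 80 = 153)
1/(99882 + ((2065 + Y(t(9), -24)) + 20554)) = 1/(99882 + ((2065 + 153) + 20554)) = 1/(99882 + (2218 + 20554)) = 1/(99882 + 22772) = 1/122654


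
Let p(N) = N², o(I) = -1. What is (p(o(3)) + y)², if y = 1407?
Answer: 1982464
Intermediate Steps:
(p(o(3)) + y)² = ((-1)² + 1407)² = (1 + 1407)² = 1408² = 1982464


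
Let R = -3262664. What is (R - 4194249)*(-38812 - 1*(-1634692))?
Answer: -11900338318440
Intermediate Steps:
(R - 4194249)*(-38812 - 1*(-1634692)) = (-3262664 - 4194249)*(-38812 - 1*(-1634692)) = -7456913*(-38812 + 1634692) = -7456913*1595880 = -11900338318440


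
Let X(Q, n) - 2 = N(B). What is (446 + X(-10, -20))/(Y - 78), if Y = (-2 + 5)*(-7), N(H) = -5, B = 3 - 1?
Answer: -443/99 ≈ -4.4747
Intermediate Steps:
B = 2
Y = -21 (Y = 3*(-7) = -21)
X(Q, n) = -3 (X(Q, n) = 2 - 5 = -3)
(446 + X(-10, -20))/(Y - 78) = (446 - 3)/(-21 - 78) = 443/(-99) = 443*(-1/99) = -443/99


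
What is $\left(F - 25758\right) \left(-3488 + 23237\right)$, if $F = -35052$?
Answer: $-1200936690$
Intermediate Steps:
$\left(F - 25758\right) \left(-3488 + 23237\right) = \left(-35052 - 25758\right) \left(-3488 + 23237\right) = \left(-60810\right) 19749 = -1200936690$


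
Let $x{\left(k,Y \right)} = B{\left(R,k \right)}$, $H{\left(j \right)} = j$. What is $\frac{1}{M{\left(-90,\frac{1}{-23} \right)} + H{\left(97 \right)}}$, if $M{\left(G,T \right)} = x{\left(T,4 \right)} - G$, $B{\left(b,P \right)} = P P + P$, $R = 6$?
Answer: $\frac{529}{98901} \approx 0.0053488$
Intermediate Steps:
$B{\left(b,P \right)} = P + P^{2}$ ($B{\left(b,P \right)} = P^{2} + P = P + P^{2}$)
$x{\left(k,Y \right)} = k \left(1 + k\right)$
$M{\left(G,T \right)} = - G + T \left(1 + T\right)$ ($M{\left(G,T \right)} = T \left(1 + T\right) - G = - G + T \left(1 + T\right)$)
$\frac{1}{M{\left(-90,\frac{1}{-23} \right)} + H{\left(97 \right)}} = \frac{1}{\left(\left(-1\right) \left(-90\right) + \frac{1 + \frac{1}{-23}}{-23}\right) + 97} = \frac{1}{\left(90 - \frac{1 - \frac{1}{23}}{23}\right) + 97} = \frac{1}{\left(90 - \frac{22}{529}\right) + 97} = \frac{1}{\frac{47588}{529} + 97} = \frac{1}{\frac{98901}{529}} = \frac{529}{98901}$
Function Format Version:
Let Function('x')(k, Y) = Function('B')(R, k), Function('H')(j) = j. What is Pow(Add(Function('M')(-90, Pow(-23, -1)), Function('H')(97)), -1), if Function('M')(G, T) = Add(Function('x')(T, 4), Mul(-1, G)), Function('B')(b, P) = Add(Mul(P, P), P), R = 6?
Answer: Rational(529, 98901) ≈ 0.0053488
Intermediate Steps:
Function('B')(b, P) = Add(P, Pow(P, 2)) (Function('B')(b, P) = Add(Pow(P, 2), P) = Add(P, Pow(P, 2)))
Function('x')(k, Y) = Mul(k, Add(1, k))
Function('M')(G, T) = Add(Mul(-1, G), Mul(T, Add(1, T))) (Function('M')(G, T) = Add(Mul(T, Add(1, T)), Mul(-1, G)) = Add(Mul(-1, G), Mul(T, Add(1, T))))
Pow(Add(Function('M')(-90, Pow(-23, -1)), Function('H')(97)), -1) = Pow(Add(Add(Mul(-1, -90), Mul(Pow(-23, -1), Add(1, Pow(-23, -1)))), 97), -1) = Pow(Add(Add(90, Mul(Rational(-1, 23), Add(1, Rational(-1, 23)))), 97), -1) = Pow(Add(Add(90, Mul(Rational(-1, 23), Rational(22, 23))), 97), -1) = Pow(Add(Add(90, Rational(-22, 529)), 97), -1) = Pow(Add(Rational(47588, 529), 97), -1) = Pow(Rational(98901, 529), -1) = Rational(529, 98901)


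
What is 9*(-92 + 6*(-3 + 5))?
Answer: -720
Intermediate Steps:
9*(-92 + 6*(-3 + 5)) = 9*(-92 + 6*2) = 9*(-92 + 12) = 9*(-80) = -720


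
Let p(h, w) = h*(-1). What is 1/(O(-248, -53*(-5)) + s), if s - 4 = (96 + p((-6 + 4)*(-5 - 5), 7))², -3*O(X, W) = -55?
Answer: 3/17395 ≈ 0.00017246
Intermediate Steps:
p(h, w) = -h
O(X, W) = 55/3 (O(X, W) = -⅓*(-55) = 55/3)
s = 5780 (s = 4 + (96 - (-6 + 4)*(-5 - 5))² = 4 + (96 - (-2)*(-10))² = 4 + (96 - 1*20)² = 4 + (96 - 20)² = 4 + 76² = 4 + 5776 = 5780)
1/(O(-248, -53*(-5)) + s) = 1/(55/3 + 5780) = 1/(17395/3) = 3/17395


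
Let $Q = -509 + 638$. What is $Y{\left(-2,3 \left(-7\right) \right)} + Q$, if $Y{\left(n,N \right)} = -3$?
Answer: $126$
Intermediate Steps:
$Q = 129$
$Y{\left(-2,3 \left(-7\right) \right)} + Q = -3 + 129 = 126$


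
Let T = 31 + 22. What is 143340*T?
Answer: 7597020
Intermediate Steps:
T = 53
143340*T = 143340*53 = 7597020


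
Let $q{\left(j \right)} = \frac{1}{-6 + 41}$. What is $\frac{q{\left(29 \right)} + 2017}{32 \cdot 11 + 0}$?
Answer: $\frac{17649}{3080} \approx 5.7302$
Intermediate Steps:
$q{\left(j \right)} = \frac{1}{35}$
$\frac{q{\left(29 \right)} + 2017}{32 \cdot 11 + 0} = \frac{\frac{1}{35} + 2017}{32 \cdot 11 + 0} = \frac{70596}{35 \left(352 + 0\right)} = \frac{70596}{35 \cdot 352} = \frac{70596}{35} \cdot \frac{1}{352} = \frac{17649}{3080}$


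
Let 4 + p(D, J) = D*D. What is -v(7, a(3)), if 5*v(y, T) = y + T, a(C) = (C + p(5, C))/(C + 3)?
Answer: -11/5 ≈ -2.2000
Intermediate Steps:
p(D, J) = -4 + D**2 (p(D, J) = -4 + D*D = -4 + D**2)
a(C) = (21 + C)/(3 + C) (a(C) = (C + (-4 + 5**2))/(C + 3) = (C + (-4 + 25))/(3 + C) = (C + 21)/(3 + C) = (21 + C)/(3 + C))
v(y, T) = T/5 + y/5 (v(y, T) = (y + T)/5 = (T + y)/5 = T/5 + y/5)
-v(7, a(3)) = -(((21 + 3)/(3 + 3))/5 + (1/5)*7) = -((24/6)/5 + 7/5) = -(((1/6)*24)/5 + 7/5) = -((1/5)*4 + 7/5) = -(4/5 + 7/5) = -1*11/5 = -11/5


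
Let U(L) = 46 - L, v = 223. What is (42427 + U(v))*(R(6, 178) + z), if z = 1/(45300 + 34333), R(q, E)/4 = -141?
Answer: -1897574714750/79633 ≈ -2.3829e+7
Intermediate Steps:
R(q, E) = -564 (R(q, E) = 4*(-141) = -564)
z = 1/79633 ≈ 1.2558e-5
(42427 + U(v))*(R(6, 178) + z) = (42427 + (46 - 1*223))*(-564 + 1/79633) = (42427 + (46 - 223))*(-44913011/79633) = (42427 - 177)*(-44913011/79633) = 42250*(-44913011/79633) = -1897574714750/79633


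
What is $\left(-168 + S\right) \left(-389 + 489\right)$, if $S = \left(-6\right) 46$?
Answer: $-44400$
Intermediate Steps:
$S = -276$
$\left(-168 + S\right) \left(-389 + 489\right) = \left(-168 - 276\right) \left(-389 + 489\right) = \left(-444\right) 100 = -44400$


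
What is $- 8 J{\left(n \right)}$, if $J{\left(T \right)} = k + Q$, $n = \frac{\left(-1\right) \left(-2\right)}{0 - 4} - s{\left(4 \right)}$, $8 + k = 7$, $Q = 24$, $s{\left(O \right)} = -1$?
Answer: $-184$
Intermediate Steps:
$k = -1$ ($k = -8 + 7 = -1$)
$n = \frac{1}{2}$ ($n = \frac{\left(-1\right) \left(-2\right)}{0 - 4} - -1 = \frac{2}{-4} + 1 = 2 \left(- \frac{1}{4}\right) + 1 = - \frac{1}{2} + 1 = \frac{1}{2} \approx 0.5$)
$J{\left(T \right)} = 23$ ($J{\left(T \right)} = -1 + 24 = 23$)
$- 8 J{\left(n \right)} = \left(-8\right) 23 = -184$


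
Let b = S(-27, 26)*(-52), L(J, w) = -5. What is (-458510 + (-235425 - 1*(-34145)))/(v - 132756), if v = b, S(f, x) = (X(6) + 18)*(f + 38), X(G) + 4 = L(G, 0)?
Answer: 109965/22984 ≈ 4.7844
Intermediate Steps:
X(G) = -9 (X(G) = -4 - 5 = -9)
S(f, x) = 342 + 9*f (S(f, x) = (-9 + 18)*(f + 38) = 9*(38 + f) = 342 + 9*f)
b = -5148 (b = (342 + 9*(-27))*(-52) = (342 - 243)*(-52) = 99*(-52) = -5148)
v = -5148
(-458510 + (-235425 - 1*(-34145)))/(v - 132756) = (-458510 + (-235425 - 1*(-34145)))/(-5148 - 132756) = (-458510 + (-235425 + 34145))/(-137904) = (-458510 - 201280)*(-1/137904) = -659790*(-1/137904) = 109965/22984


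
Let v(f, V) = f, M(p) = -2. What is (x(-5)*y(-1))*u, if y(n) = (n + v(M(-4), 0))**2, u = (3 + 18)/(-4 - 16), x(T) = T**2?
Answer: -945/4 ≈ -236.25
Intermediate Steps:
u = -21/20 (u = 21/(-20) = 21*(-1/20) = -21/20 ≈ -1.0500)
y(n) = (-2 + n)**2 (y(n) = (n - 2)**2 = (-2 + n)**2)
(x(-5)*y(-1))*u = ((-5)**2*(-2 - 1)**2)*(-21/20) = (25*(-3)**2)*(-21/20) = (25*9)*(-21/20) = 225*(-21/20) = -945/4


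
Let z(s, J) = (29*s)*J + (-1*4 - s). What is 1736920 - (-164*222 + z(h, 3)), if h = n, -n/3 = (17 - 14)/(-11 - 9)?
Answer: 17732933/10 ≈ 1.7733e+6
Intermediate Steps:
n = 9/20 (n = -3*(17 - 14)/(-11 - 9) = -9/(-20) = -9*(-1)/20 = -3*(-3/20) = 9/20 ≈ 0.45000)
h = 9/20 ≈ 0.45000
z(s, J) = -4 - s + 29*J*s (z(s, J) = 29*J*s + (-4 - s) = -4 - s + 29*J*s)
1736920 - (-164*222 + z(h, 3)) = 1736920 - (-164*222 + (-4 - 1*9/20 + 29*3*(9/20))) = 1736920 - (-36408 + (-4 - 9/20 + 783/20)) = 1736920 - (-36408 + 347/10) = 1736920 - 1*(-363733/10) = 1736920 + 363733/10 = 17732933/10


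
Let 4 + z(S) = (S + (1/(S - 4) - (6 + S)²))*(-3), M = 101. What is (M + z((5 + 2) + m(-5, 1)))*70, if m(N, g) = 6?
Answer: 239540/3 ≈ 79847.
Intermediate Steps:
z(S) = -4 - 3*S - 3/(-4 + S) + 3*(6 + S)² (z(S) = -4 + (S + (1/(S - 4) - (6 + S)²))*(-3) = -4 + (S + (1/(-4 + S) - (6 + S)²))*(-3) = -4 + (S + 1/(-4 + S) - (6 + S)²)*(-3) = -4 + (-3*S - 3/(-4 + S) + 3*(6 + S)²) = -4 - 3*S - 3/(-4 + S) + 3*(6 + S)²)
(M + z((5 + 2) + m(-5, 1)))*70 = (101 + (-419 - 28*((5 + 2) + 6) + 3*((5 + 2) + 6)³ + 21*((5 + 2) + 6)²)/(-4 + ((5 + 2) + 6)))*70 = (101 + (-419 - 28*(7 + 6) + 3*(7 + 6)³ + 21*(7 + 6)²)/(-4 + (7 + 6)))*70 = (101 + (-419 - 28*13 + 3*13³ + 21*13²)/(-4 + 13))*70 = (101 + (-419 - 364 + 3*2197 + 21*169)/9)*70 = (101 + (-419 - 364 + 6591 + 3549)/9)*70 = (101 + (⅑)*9357)*70 = (101 + 3119/3)*70 = (3422/3)*70 = 239540/3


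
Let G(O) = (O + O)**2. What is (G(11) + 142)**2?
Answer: 391876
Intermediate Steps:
G(O) = 4*O**2 (G(O) = (2*O)**2 = 4*O**2)
(G(11) + 142)**2 = (4*11**2 + 142)**2 = (4*121 + 142)**2 = (484 + 142)**2 = 626**2 = 391876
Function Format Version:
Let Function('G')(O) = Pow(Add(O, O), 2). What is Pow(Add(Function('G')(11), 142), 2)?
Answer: 391876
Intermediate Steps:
Function('G')(O) = Mul(4, Pow(O, 2)) (Function('G')(O) = Pow(Mul(2, O), 2) = Mul(4, Pow(O, 2)))
Pow(Add(Function('G')(11), 142), 2) = Pow(Add(Mul(4, Pow(11, 2)), 142), 2) = Pow(Add(Mul(4, 121), 142), 2) = Pow(Add(484, 142), 2) = Pow(626, 2) = 391876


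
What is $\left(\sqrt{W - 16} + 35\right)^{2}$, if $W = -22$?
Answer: $\left(35 + i \sqrt{38}\right)^{2} \approx 1187.0 + 431.51 i$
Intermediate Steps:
$\left(\sqrt{W - 16} + 35\right)^{2} = \left(\sqrt{-22 - 16} + 35\right)^{2} = \left(\sqrt{-38} + 35\right)^{2} = \left(i \sqrt{38} + 35\right)^{2} = \left(35 + i \sqrt{38}\right)^{2}$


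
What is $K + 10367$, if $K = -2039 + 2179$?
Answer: $10507$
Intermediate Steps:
$K = 140$
$K + 10367 = 140 + 10367 = 10507$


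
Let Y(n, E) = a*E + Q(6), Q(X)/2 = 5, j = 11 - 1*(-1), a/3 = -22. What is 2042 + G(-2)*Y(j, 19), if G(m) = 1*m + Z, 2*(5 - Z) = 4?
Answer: 798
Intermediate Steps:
Z = 3 (Z = 5 - ½*4 = 5 - 2 = 3)
a = -66 (a = 3*(-22) = -66)
j = 12 (j = 11 + 1 = 12)
G(m) = 3 + m (G(m) = 1*m + 3 = m + 3 = 3 + m)
Q(X) = 10 (Q(X) = 2*5 = 10)
Y(n, E) = 10 - 66*E (Y(n, E) = -66*E + 10 = 10 - 66*E)
2042 + G(-2)*Y(j, 19) = 2042 + (3 - 2)*(10 - 66*19) = 2042 + 1*(10 - 1254) = 2042 + 1*(-1244) = 2042 - 1244 = 798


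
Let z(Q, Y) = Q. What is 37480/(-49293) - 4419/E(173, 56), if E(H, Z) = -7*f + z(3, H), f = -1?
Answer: -218200567/492930 ≈ -442.66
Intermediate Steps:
E(H, Z) = 10 (E(H, Z) = -7*(-1) + 3 = 7 + 3 = 10)
37480/(-49293) - 4419/E(173, 56) = 37480/(-49293) - 4419/10 = 37480*(-1/49293) - 4419*⅒ = -37480/49293 - 4419/10 = -218200567/492930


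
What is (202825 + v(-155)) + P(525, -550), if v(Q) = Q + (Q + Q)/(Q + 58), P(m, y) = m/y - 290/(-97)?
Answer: 432508943/2134 ≈ 2.0268e+5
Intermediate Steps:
P(m, y) = 290/97 + m/y (P(m, y) = m/y - 290*(-1/97) = m/y + 290/97 = 290/97 + m/y)
v(Q) = Q + 2*Q/(58 + Q) (v(Q) = Q + (2*Q)/(58 + Q) = Q + 2*Q/(58 + Q))
(202825 + v(-155)) + P(525, -550) = (202825 - 155*(60 - 155)/(58 - 155)) + (290/97 + 525/(-550)) = (202825 - 155*(-95)/(-97)) + (290/97 + 525*(-1/550)) = (202825 - 155*(-1/97)*(-95)) + (290/97 - 21/22) = (202825 - 14725/97) + 4343/2134 = 19659300/97 + 4343/2134 = 432508943/2134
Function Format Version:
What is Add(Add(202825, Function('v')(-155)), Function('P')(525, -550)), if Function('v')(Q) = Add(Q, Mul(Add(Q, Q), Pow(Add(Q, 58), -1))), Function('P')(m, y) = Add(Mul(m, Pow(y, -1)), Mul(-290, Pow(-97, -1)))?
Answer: Rational(432508943, 2134) ≈ 2.0268e+5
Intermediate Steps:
Function('P')(m, y) = Add(Rational(290, 97), Mul(m, Pow(y, -1))) (Function('P')(m, y) = Add(Mul(m, Pow(y, -1)), Mul(-290, Rational(-1, 97))) = Add(Mul(m, Pow(y, -1)), Rational(290, 97)) = Add(Rational(290, 97), Mul(m, Pow(y, -1))))
Function('v')(Q) = Add(Q, Mul(2, Q, Pow(Add(58, Q), -1))) (Function('v')(Q) = Add(Q, Mul(Mul(2, Q), Pow(Add(58, Q), -1))) = Add(Q, Mul(2, Q, Pow(Add(58, Q), -1))))
Add(Add(202825, Function('v')(-155)), Function('P')(525, -550)) = Add(Add(202825, Mul(-155, Pow(Add(58, -155), -1), Add(60, -155))), Add(Rational(290, 97), Mul(525, Pow(-550, -1)))) = Add(Add(202825, Mul(-155, Pow(-97, -1), -95)), Add(Rational(290, 97), Mul(525, Rational(-1, 550)))) = Add(Add(202825, Mul(-155, Rational(-1, 97), -95)), Add(Rational(290, 97), Rational(-21, 22))) = Add(Add(202825, Rational(-14725, 97)), Rational(4343, 2134)) = Add(Rational(19659300, 97), Rational(4343, 2134)) = Rational(432508943, 2134)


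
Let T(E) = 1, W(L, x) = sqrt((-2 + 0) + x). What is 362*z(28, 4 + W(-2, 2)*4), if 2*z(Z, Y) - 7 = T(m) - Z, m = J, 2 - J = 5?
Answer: -3620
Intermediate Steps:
J = -3 (J = 2 - 1*5 = 2 - 5 = -3)
m = -3
W(L, x) = sqrt(-2 + x)
z(Z, Y) = 4 - Z/2 (z(Z, Y) = 7/2 + (1 - Z)/2 = 7/2 + (1/2 - Z/2) = 4 - Z/2)
362*z(28, 4 + W(-2, 2)*4) = 362*(4 - 1/2*28) = 362*(4 - 14) = 362*(-10) = -3620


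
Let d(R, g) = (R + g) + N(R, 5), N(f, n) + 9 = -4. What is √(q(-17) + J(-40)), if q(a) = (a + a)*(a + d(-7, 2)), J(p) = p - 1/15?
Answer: √258735/15 ≈ 33.911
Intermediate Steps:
N(f, n) = -13 (N(f, n) = -9 - 4 = -13)
d(R, g) = -13 + R + g (d(R, g) = (R + g) - 13 = -13 + R + g)
J(p) = -1/15 + p (J(p) = p - 1*1/15 = p - 1/15 = -1/15 + p)
q(a) = 2*a*(-18 + a) (q(a) = (a + a)*(a + (-13 - 7 + 2)) = (2*a)*(a - 18) = (2*a)*(-18 + a) = 2*a*(-18 + a))
√(q(-17) + J(-40)) = √(2*(-17)*(-18 - 17) + (-1/15 - 40)) = √(2*(-17)*(-35) - 601/15) = √(1190 - 601/15) = √(17249/15) = √258735/15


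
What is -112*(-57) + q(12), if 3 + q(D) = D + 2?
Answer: 6395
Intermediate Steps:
q(D) = -1 + D (q(D) = -3 + (D + 2) = -3 + (2 + D) = -1 + D)
-112*(-57) + q(12) = -112*(-57) + (-1 + 12) = 6384 + 11 = 6395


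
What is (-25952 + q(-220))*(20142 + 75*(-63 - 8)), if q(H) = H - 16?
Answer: -388027596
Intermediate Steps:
q(H) = -16 + H
(-25952 + q(-220))*(20142 + 75*(-63 - 8)) = (-25952 + (-16 - 220))*(20142 + 75*(-63 - 8)) = (-25952 - 236)*(20142 + 75*(-71)) = -26188*(20142 - 5325) = -26188*14817 = -388027596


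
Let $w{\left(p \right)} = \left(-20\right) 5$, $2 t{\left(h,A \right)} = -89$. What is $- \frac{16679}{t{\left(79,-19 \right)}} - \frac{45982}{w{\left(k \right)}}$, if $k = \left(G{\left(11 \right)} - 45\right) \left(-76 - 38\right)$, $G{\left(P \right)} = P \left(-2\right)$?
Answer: $\frac{3714099}{4450} \approx 834.63$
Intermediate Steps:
$G{\left(P \right)} = - 2 P$
$t{\left(h,A \right)} = - \frac{89}{2}$ ($t{\left(h,A \right)} = \frac{1}{2} \left(-89\right) = - \frac{89}{2}$)
$k = 7638$ ($k = \left(\left(-2\right) 11 - 45\right) \left(-76 - 38\right) = \left(-22 - 45\right) \left(-114\right) = \left(-67\right) \left(-114\right) = 7638$)
$w{\left(p \right)} = -100$
$- \frac{16679}{t{\left(79,-19 \right)}} - \frac{45982}{w{\left(k \right)}} = - \frac{16679}{- \frac{89}{2}} - \frac{45982}{-100} = \left(-16679\right) \left(- \frac{2}{89}\right) - - \frac{22991}{50} = \frac{33358}{89} + \frac{22991}{50} = \frac{3714099}{4450}$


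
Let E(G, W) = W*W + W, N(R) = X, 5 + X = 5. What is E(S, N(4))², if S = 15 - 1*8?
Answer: 0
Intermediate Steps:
X = 0 (X = -5 + 5 = 0)
N(R) = 0
S = 7 (S = 15 - 8 = 7)
E(G, W) = W + W² (E(G, W) = W² + W = W + W²)
E(S, N(4))² = (0*(1 + 0))² = (0*1)² = 0² = 0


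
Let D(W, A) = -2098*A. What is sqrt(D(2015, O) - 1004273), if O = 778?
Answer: I*sqrt(2636517) ≈ 1623.7*I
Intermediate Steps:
sqrt(D(2015, O) - 1004273) = sqrt(-2098*778 - 1004273) = sqrt(-1632244 - 1004273) = sqrt(-2636517) = I*sqrt(2636517)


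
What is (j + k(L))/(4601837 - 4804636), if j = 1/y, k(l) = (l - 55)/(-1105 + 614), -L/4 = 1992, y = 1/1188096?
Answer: -583363159/99574309 ≈ -5.8586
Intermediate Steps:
y = 1/1188096 ≈ 8.4168e-7
L = -7968 (L = -4*1992 = -7968)
k(l) = 55/491 - l/491 (k(l) = (-55 + l)/(-491) = (-55 + l)*(-1/491) = 55/491 - l/491)
j = 1188096 (j = 1/(1/1188096) = 1188096)
(j + k(L))/(4601837 - 4804636) = (1188096 + (55/491 - 1/491*(-7968)))/(4601837 - 4804636) = (1188096 + (55/491 + 7968/491))/(-202799) = (1188096 + 8023/491)*(-1/202799) = (583363159/491)*(-1/202799) = -583363159/99574309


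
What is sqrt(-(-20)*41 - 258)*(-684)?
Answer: -684*sqrt(562) ≈ -16215.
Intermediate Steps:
sqrt(-(-20)*41 - 258)*(-684) = sqrt(-4*(-205) - 258)*(-684) = sqrt(820 - 258)*(-684) = sqrt(562)*(-684) = -684*sqrt(562)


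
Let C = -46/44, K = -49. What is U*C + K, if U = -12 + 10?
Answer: -516/11 ≈ -46.909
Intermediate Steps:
C = -23/22 (C = -46*1/44 = -23/22 ≈ -1.0455)
U = -2
U*C + K = -2*(-23/22) - 49 = 23/11 - 49 = -516/11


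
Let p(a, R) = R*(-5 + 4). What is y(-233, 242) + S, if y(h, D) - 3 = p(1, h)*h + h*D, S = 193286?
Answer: 82614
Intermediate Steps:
p(a, R) = -R (p(a, R) = R*(-1) = -R)
y(h, D) = 3 - h² + D*h (y(h, D) = 3 + ((-h)*h + h*D) = 3 + (-h² + D*h) = 3 - h² + D*h)
y(-233, 242) + S = (3 - 1*(-233)² + 242*(-233)) + 193286 = (3 - 1*54289 - 56386) + 193286 = (3 - 54289 - 56386) + 193286 = -110672 + 193286 = 82614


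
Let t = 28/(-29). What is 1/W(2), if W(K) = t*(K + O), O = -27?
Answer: 29/700 ≈ 0.041429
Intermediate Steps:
t = -28/29 (t = 28*(-1/29) = -28/29 ≈ -0.96552)
W(K) = 756/29 - 28*K/29 (W(K) = -28*(K - 27)/29 = -28*(-27 + K)/29 = 756/29 - 28*K/29)
1/W(2) = 1/(756/29 - 28/29*2) = 1/(756/29 - 56/29) = 1/(700/29) = 29/700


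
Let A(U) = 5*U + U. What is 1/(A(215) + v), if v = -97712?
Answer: -1/96422 ≈ -1.0371e-5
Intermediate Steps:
A(U) = 6*U
1/(A(215) + v) = 1/(6*215 - 97712) = 1/(1290 - 97712) = 1/(-96422) = -1/96422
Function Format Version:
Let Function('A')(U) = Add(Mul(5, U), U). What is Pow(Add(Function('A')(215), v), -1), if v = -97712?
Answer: Rational(-1, 96422) ≈ -1.0371e-5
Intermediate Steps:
Function('A')(U) = Mul(6, U)
Pow(Add(Function('A')(215), v), -1) = Pow(Add(Mul(6, 215), -97712), -1) = Pow(Add(1290, -97712), -1) = Pow(-96422, -1) = Rational(-1, 96422)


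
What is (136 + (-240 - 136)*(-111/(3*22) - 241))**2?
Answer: 1010483331984/121 ≈ 8.3511e+9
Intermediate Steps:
(136 + (-240 - 136)*(-111/(3*22) - 241))**2 = (136 - 376*(-111/66 - 241))**2 = (136 - 376*(-111*1/66 - 241))**2 = (136 - 376*(-37/22 - 241))**2 = (136 - 376*(-5339/22))**2 = (136 + 1003732/11)**2 = (1005228/11)**2 = 1010483331984/121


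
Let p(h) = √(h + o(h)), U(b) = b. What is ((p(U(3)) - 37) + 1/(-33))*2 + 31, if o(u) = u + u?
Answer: -1223/33 ≈ -37.061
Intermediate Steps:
o(u) = 2*u
p(h) = √3*√h (p(h) = √(h + 2*h) = √(3*h) = √3*√h)
((p(U(3)) - 37) + 1/(-33))*2 + 31 = ((√3*√3 - 37) + 1/(-33))*2 + 31 = ((3 - 37) - 1/33)*2 + 31 = (-34 - 1/33)*2 + 31 = -1123/33*2 + 31 = -2246/33 + 31 = -1223/33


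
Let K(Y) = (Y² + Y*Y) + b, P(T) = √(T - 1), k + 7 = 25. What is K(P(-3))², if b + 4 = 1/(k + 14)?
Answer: 146689/1024 ≈ 143.25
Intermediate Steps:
k = 18 (k = -7 + 25 = 18)
b = -127/32 (b = -4 + 1/(18 + 14) = -4 + 1/32 = -127/32 ≈ -3.9688)
P(T) = √(-1 + T)
K(Y) = -127/32 + 2*Y² (K(Y) = (Y² + Y*Y) - 127/32 = (Y² + Y²) - 127/32 = 2*Y² - 127/32 = -127/32 + 2*Y²)
K(P(-3))² = (-127/32 + 2*(√(-1 - 3))²)² = (-127/32 + 2*(√(-4))²)² = (-127/32 + 2*(2*I)²)² = (-127/32 + 2*(-4))² = (-127/32 - 8)² = (-383/32)² = 146689/1024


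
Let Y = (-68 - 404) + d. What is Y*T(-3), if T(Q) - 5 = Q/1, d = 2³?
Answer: -928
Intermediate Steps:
d = 8
T(Q) = 5 + Q (T(Q) = 5 + Q/1 = 5 + Q*1 = 5 + Q)
Y = -464 (Y = (-68 - 404) + 8 = -472 + 8 = -464)
Y*T(-3) = -464*(5 - 3) = -464*2 = -928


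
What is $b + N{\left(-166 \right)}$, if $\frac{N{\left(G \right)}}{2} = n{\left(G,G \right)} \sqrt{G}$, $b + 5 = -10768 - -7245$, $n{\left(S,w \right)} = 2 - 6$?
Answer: $-3528 - 8 i \sqrt{166} \approx -3528.0 - 103.07 i$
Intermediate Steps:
$n{\left(S,w \right)} = -4$ ($n{\left(S,w \right)} = 2 - 6 = -4$)
$b = -3528$ ($b = -5 - 3523 = -3528$)
$N{\left(G \right)} = - 8 \sqrt{G}$ ($N{\left(G \right)} = 2 \left(- 4 \sqrt{G}\right) = - 8 \sqrt{G}$)
$b + N{\left(-166 \right)} = -3528 - 8 \sqrt{-166} = -3528 - 8 i \sqrt{166}$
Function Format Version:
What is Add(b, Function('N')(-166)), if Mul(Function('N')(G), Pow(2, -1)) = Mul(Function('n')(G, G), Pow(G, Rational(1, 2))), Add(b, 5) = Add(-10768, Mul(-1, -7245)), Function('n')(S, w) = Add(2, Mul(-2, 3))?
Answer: Add(-3528, Mul(-8, I, Pow(166, Rational(1, 2)))) ≈ Add(-3528.0, Mul(-103.07, I))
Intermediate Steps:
Function('n')(S, w) = -4 (Function('n')(S, w) = Add(2, -6) = -4)
b = -3528 (b = Add(-5, Add(-10768, Mul(-1, -7245))) = Add(-5, Add(-10768, 7245)) = Add(-5, -3523) = -3528)
Function('N')(G) = Mul(-8, Pow(G, Rational(1, 2))) (Function('N')(G) = Mul(2, Mul(-4, Pow(G, Rational(1, 2)))) = Mul(-8, Pow(G, Rational(1, 2))))
Add(b, Function('N')(-166)) = Add(-3528, Mul(-8, Pow(-166, Rational(1, 2)))) = Add(-3528, Mul(-8, Mul(I, Pow(166, Rational(1, 2))))) = Add(-3528, Mul(-8, I, Pow(166, Rational(1, 2))))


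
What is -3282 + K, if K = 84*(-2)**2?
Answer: -2946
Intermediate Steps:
K = 336 (K = 84*4 = 336)
-3282 + K = -3282 + 336 = -2946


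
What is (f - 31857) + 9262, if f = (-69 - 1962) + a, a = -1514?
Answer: -26140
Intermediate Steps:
f = -3545 (f = (-69 - 1962) - 1514 = -2031 - 1514 = -3545)
(f - 31857) + 9262 = (-3545 - 31857) + 9262 = -35402 + 9262 = -26140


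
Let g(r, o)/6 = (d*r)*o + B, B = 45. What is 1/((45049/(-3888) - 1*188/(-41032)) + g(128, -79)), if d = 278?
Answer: -19941552/336345335084345 ≈ -5.9289e-8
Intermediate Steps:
g(r, o) = 270 + 1668*o*r (g(r, o) = 6*((278*r)*o + 45) = 6*(278*o*r + 45) = 6*(45 + 278*o*r) = 270 + 1668*o*r)
1/((45049/(-3888) - 1*188/(-41032)) + g(128, -79)) = 1/((45049/(-3888) - 1*188/(-41032)) + (270 + 1668*(-79)*128)) = 1/((45049*(-1/3888) - 188*(-1/41032)) + (270 - 16866816)) = 1/((-45049/3888 + 47/10258) - 16866546) = 1/(-230964953/19941552 - 16866546) = 1/(-336345335084345/19941552) = -19941552/336345335084345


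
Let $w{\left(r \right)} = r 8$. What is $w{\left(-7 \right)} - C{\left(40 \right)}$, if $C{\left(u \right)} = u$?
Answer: $-96$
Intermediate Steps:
$w{\left(r \right)} = 8 r$
$w{\left(-7 \right)} - C{\left(40 \right)} = 8 \left(-7\right) - 40 = -56 - 40 = -96$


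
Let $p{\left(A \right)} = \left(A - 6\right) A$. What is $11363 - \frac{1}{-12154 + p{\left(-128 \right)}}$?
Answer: $\frac{56792273}{4998} \approx 11363.0$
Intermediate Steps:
$p{\left(A \right)} = A \left(-6 + A\right)$ ($p{\left(A \right)} = \left(-6 + A\right) A = A \left(-6 + A\right)$)
$11363 - \frac{1}{-12154 + p{\left(-128 \right)}} = 11363 - \frac{1}{-12154 - 128 \left(-6 - 128\right)} = 11363 - \frac{1}{-12154 - -17152} = 11363 - \frac{1}{-12154 + 17152} = 11363 - \frac{1}{4998} = \frac{56792273}{4998}$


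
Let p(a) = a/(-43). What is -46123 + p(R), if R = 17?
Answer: -1983306/43 ≈ -46123.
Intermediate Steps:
p(a) = -a/43 (p(a) = a*(-1/43) = -a/43)
-46123 + p(R) = -46123 - 1/43*17 = -46123 - 17/43 = -1983306/43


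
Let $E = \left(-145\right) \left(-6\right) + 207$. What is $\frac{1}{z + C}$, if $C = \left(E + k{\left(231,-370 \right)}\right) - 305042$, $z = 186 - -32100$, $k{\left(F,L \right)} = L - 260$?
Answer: $- \frac{1}{272309} \approx -3.6723 \cdot 10^{-6}$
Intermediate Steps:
$k{\left(F,L \right)} = -260 + L$
$E = 1077$ ($E = 870 + 207 = 1077$)
$z = 32286$ ($z = 186 + 32100 = 32286$)
$C = -304595$ ($C = \left(1077 - 630\right) - 305042 = 447 - 305042 = -304595$)
$\frac{1}{z + C} = \frac{1}{32286 - 304595} = \frac{1}{-272309} = - \frac{1}{272309}$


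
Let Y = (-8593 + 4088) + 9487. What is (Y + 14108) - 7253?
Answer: 11837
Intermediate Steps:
Y = 4982 (Y = -4505 + 9487 = 4982)
(Y + 14108) - 7253 = (4982 + 14108) - 7253 = 19090 - 7253 = 11837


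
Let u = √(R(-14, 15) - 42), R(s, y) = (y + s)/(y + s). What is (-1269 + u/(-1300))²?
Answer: (1649700 + I*√41)²/1690000 ≈ 1.6104e+6 + 12.501*I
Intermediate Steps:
R(s, y) = 1 (R(s, y) = (s + y)/(s + y) = 1)
u = I*√41 (u = √(1 - 42) = √(-41) = I*√41 ≈ 6.4031*I)
(-1269 + u/(-1300))² = (-1269 + (I*√41)/(-1300))² = (-1269 + (I*√41)*(-1/1300))² = (-1269 - I*√41/1300)²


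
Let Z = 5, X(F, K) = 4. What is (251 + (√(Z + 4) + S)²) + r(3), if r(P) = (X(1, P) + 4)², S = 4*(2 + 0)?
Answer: 436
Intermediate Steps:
S = 8 (S = 4*2 = 8)
r(P) = 64 (r(P) = (4 + 4)² = 8² = 64)
(251 + (√(Z + 4) + S)²) + r(3) = (251 + (√(5 + 4) + 8)²) + 64 = (251 + (√9 + 8)²) + 64 = (251 + (3 + 8)²) + 64 = (251 + 11²) + 64 = (251 + 121) + 64 = 372 + 64 = 436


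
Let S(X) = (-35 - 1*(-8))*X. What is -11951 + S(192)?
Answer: -17135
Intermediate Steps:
S(X) = -27*X (S(X) = (-35 + 8)*X = -27*X)
-11951 + S(192) = -11951 - 27*192 = -11951 - 5184 = -17135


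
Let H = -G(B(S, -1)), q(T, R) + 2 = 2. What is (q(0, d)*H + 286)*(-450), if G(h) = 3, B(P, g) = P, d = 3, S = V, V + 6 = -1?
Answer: -128700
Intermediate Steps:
V = -7 (V = -6 - 1 = -7)
S = -7
q(T, R) = 0 (q(T, R) = -2 + 2 = 0)
H = -3 (H = -1*3 = -3)
(q(0, d)*H + 286)*(-450) = (0*(-3) + 286)*(-450) = (0 + 286)*(-450) = 286*(-450) = -128700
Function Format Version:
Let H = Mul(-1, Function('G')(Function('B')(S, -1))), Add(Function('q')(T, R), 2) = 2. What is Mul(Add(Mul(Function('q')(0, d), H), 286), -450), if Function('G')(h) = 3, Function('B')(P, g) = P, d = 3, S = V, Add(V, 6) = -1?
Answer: -128700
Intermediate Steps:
V = -7 (V = Add(-6, -1) = -7)
S = -7
Function('q')(T, R) = 0 (Function('q')(T, R) = Add(-2, 2) = 0)
H = -3 (H = Mul(-1, 3) = -3)
Mul(Add(Mul(Function('q')(0, d), H), 286), -450) = Mul(Add(Mul(0, -3), 286), -450) = Mul(Add(0, 286), -450) = Mul(286, -450) = -128700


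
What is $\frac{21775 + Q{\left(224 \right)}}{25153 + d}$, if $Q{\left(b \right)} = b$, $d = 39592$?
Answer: $\frac{21999}{64745} \approx 0.33978$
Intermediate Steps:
$\frac{21775 + Q{\left(224 \right)}}{25153 + d} = \frac{21775 + 224}{25153 + 39592} = \frac{21999}{64745}$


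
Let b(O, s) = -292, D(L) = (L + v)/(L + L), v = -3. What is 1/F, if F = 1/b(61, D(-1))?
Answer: -292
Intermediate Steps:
D(L) = (-3 + L)/(2*L) (D(L) = (L - 3)/(L + L) = (-3 + L)/((2*L)) = (-3 + L)*(1/(2*L)) = (-3 + L)/(2*L))
F = -1/292 (F = 1/(-292) = -1/292 ≈ -0.0034247)
1/F = 1/(-1/292) = -292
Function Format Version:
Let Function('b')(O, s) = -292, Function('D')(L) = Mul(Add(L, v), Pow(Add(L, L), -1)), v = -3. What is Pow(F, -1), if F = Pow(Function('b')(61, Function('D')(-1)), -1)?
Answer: -292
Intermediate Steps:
Function('D')(L) = Mul(Rational(1, 2), Pow(L, -1), Add(-3, L)) (Function('D')(L) = Mul(Add(L, -3), Pow(Add(L, L), -1)) = Mul(Add(-3, L), Pow(Mul(2, L), -1)) = Mul(Add(-3, L), Mul(Rational(1, 2), Pow(L, -1))) = Mul(Rational(1, 2), Pow(L, -1), Add(-3, L)))
F = Rational(-1, 292) (F = Pow(-292, -1) = Rational(-1, 292) ≈ -0.0034247)
Pow(F, -1) = Pow(Rational(-1, 292), -1) = -292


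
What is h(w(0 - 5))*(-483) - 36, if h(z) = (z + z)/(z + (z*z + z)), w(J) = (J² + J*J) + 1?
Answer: -2874/53 ≈ -54.226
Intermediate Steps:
w(J) = 1 + 2*J² (w(J) = (J² + J²) + 1 = 2*J² + 1 = 1 + 2*J²)
h(z) = 2*z/(z² + 2*z) (h(z) = (2*z)/(z + (z² + z)) = (2*z)/(z + (z + z²)) = (2*z)/(z² + 2*z) = 2*z/(z² + 2*z))
h(w(0 - 5))*(-483) - 36 = (2/(2 + (1 + 2*(0 - 5)²)))*(-483) - 36 = (2/(2 + (1 + 2*(-5)²)))*(-483) - 36 = (2/(2 + (1 + 2*25)))*(-483) - 36 = (2/(2 + (1 + 50)))*(-483) - 36 = (2/(2 + 51))*(-483) - 36 = (2/53)*(-483) - 36 = -966/53 - 36 = -2874/53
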